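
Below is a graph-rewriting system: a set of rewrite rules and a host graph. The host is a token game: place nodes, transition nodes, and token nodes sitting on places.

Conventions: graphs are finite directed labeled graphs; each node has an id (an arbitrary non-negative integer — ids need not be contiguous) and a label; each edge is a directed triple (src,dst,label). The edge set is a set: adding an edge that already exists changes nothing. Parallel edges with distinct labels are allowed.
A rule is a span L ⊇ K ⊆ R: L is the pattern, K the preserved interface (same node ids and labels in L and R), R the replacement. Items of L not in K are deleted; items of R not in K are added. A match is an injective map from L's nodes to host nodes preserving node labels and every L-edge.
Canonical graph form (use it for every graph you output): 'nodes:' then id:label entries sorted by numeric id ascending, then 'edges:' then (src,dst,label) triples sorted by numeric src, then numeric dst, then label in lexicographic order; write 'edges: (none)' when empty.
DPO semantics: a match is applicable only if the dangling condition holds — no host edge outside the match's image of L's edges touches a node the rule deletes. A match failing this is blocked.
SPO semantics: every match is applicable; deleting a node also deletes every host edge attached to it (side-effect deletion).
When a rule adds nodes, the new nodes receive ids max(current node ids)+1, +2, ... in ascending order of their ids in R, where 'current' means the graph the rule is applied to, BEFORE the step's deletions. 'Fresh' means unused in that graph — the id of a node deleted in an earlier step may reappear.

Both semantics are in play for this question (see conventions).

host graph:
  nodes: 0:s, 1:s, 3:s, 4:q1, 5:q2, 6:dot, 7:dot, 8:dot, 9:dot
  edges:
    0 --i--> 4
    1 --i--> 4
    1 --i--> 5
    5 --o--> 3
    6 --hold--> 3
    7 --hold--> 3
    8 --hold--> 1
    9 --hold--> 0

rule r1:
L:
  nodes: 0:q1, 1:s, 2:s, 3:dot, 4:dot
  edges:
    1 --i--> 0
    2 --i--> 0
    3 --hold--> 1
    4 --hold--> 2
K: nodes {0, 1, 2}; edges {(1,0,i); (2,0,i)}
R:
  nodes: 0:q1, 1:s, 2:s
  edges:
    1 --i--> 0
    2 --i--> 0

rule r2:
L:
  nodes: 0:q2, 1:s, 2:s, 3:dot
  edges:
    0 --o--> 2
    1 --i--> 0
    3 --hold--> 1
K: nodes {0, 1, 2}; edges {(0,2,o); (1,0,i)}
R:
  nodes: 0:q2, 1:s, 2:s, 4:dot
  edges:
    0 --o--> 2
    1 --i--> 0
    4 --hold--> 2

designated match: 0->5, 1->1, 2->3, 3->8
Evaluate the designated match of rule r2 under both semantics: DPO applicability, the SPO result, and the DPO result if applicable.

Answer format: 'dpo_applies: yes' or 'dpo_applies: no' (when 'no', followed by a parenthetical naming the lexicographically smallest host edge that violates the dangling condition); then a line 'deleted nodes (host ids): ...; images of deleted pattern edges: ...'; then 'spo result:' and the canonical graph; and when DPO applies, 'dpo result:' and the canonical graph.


dpo_applies: yes
deleted nodes (host ids): 8; images of deleted pattern edges: (8,1,hold)
spo result:
nodes: 0:s, 1:s, 3:s, 4:q1, 5:q2, 6:dot, 7:dot, 9:dot, 10:dot
edges: (0,4,i); (1,4,i); (1,5,i); (5,3,o); (6,3,hold); (7,3,hold); (9,0,hold); (10,3,hold)
dpo result:
nodes: 0:s, 1:s, 3:s, 4:q1, 5:q2, 6:dot, 7:dot, 9:dot, 10:dot
edges: (0,4,i); (1,4,i); (1,5,i); (5,3,o); (6,3,hold); (7,3,hold); (9,0,hold); (10,3,hold)


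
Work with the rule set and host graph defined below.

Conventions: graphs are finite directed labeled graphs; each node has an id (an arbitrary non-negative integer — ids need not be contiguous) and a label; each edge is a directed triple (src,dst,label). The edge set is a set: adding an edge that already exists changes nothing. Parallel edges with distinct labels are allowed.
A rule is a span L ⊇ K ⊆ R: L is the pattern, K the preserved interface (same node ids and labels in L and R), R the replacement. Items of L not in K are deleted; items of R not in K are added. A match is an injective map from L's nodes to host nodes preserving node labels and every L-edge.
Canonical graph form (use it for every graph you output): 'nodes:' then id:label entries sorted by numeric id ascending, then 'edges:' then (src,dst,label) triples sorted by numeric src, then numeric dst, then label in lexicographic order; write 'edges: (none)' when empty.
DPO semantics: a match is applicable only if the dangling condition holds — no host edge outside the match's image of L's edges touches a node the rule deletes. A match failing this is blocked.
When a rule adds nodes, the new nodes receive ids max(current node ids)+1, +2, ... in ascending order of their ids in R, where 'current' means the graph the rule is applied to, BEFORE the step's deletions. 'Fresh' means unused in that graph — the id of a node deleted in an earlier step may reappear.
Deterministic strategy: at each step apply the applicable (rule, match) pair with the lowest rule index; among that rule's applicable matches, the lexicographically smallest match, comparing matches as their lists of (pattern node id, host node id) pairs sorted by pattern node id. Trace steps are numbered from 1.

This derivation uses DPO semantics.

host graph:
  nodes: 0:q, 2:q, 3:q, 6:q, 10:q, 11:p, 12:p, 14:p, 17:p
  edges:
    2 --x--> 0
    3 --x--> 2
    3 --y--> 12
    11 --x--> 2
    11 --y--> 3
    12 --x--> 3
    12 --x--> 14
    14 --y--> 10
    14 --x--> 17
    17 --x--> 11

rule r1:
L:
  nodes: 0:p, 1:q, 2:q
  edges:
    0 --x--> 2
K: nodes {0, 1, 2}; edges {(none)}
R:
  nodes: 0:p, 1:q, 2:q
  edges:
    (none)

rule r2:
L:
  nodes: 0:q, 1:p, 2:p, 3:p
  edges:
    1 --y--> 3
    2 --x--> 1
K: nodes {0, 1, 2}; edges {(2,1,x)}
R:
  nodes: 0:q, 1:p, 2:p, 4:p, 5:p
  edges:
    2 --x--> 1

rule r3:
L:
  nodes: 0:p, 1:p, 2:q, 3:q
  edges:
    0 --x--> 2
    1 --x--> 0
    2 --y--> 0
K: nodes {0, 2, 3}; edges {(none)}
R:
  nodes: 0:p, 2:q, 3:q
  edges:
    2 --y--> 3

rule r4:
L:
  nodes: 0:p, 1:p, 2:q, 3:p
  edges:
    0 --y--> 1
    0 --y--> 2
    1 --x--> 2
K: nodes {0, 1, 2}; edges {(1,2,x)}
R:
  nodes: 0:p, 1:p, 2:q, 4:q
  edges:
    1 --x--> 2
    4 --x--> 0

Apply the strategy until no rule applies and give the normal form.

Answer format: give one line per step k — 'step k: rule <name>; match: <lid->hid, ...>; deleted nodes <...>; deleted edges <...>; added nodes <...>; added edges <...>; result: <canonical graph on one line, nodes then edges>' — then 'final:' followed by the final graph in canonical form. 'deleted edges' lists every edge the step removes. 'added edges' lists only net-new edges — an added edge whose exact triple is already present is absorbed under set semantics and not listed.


step 1: rule r1; match: 0->11, 1->0, 2->2; deleted nodes (none); deleted edges (11,2,x); added nodes (none); added edges (none); result: nodes: 0:q, 2:q, 3:q, 6:q, 10:q, 11:p, 12:p, 14:p, 17:p edges: (2,0,x); (3,2,x); (3,12,y); (11,3,y); (12,3,x); (12,14,x); (14,10,y); (14,17,x); (17,11,x)
step 2: rule r1; match: 0->12, 1->0, 2->3; deleted nodes (none); deleted edges (12,3,x); added nodes (none); added edges (none); result: nodes: 0:q, 2:q, 3:q, 6:q, 10:q, 11:p, 12:p, 14:p, 17:p edges: (2,0,x); (3,2,x); (3,12,y); (11,3,y); (12,14,x); (14,10,y); (14,17,x); (17,11,x)
final:
nodes: 0:q, 2:q, 3:q, 6:q, 10:q, 11:p, 12:p, 14:p, 17:p
edges: (2,0,x); (3,2,x); (3,12,y); (11,3,y); (12,14,x); (14,10,y); (14,17,x); (17,11,x)


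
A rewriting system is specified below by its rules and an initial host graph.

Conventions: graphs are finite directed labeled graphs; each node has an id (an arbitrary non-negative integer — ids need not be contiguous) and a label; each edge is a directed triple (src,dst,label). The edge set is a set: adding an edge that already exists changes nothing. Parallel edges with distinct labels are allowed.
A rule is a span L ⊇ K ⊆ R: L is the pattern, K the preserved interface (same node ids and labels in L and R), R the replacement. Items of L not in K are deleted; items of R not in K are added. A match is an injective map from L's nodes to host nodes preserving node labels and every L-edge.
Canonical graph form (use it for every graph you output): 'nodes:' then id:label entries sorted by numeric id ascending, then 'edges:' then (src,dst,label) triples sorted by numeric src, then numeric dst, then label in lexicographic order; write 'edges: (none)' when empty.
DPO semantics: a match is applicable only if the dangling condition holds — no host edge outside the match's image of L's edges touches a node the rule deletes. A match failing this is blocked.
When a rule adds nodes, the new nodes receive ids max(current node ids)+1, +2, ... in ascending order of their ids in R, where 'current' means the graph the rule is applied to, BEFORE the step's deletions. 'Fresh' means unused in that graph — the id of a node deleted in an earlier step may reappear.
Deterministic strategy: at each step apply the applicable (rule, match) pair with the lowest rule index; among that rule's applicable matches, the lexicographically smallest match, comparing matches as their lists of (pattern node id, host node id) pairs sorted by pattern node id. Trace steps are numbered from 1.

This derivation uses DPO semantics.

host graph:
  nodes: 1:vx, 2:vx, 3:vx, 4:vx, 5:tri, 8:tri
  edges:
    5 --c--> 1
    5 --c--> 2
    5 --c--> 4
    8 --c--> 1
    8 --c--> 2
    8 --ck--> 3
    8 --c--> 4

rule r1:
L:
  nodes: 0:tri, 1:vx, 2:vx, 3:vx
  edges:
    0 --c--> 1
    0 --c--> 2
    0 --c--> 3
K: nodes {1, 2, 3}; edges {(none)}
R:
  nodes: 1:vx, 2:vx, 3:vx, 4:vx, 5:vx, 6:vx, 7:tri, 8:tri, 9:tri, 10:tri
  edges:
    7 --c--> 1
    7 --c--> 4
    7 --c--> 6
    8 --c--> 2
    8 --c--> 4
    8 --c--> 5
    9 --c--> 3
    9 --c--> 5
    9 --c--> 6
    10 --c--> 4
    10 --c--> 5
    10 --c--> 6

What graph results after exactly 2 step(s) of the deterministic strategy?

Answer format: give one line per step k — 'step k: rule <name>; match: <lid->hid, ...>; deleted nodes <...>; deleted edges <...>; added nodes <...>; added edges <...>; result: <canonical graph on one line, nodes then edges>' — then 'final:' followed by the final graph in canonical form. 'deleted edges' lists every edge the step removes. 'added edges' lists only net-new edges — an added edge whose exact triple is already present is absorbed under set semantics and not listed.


step 1: rule r1; match: 0->5, 1->1, 2->2, 3->4; deleted nodes 5; deleted edges (5,1,c); (5,2,c); (5,4,c); added nodes 9, 10, 11, 12, 13, 14, 15; added edges (12,1,c); (12,9,c); (12,11,c); (13,2,c); (13,9,c); (13,10,c); (14,4,c); (14,10,c); (14,11,c); (15,9,c); (15,10,c); (15,11,c); result: nodes: 1:vx, 2:vx, 3:vx, 4:vx, 8:tri, 9:vx, 10:vx, 11:vx, 12:tri, 13:tri, 14:tri, 15:tri edges: (8,1,c); (8,2,c); (8,3,ck); (8,4,c); (12,1,c); (12,9,c); (12,11,c); (13,2,c); (13,9,c); (13,10,c); (14,4,c); (14,10,c); (14,11,c); (15,9,c); (15,10,c); (15,11,c)
step 2: rule r1; match: 0->12, 1->1, 2->9, 3->11; deleted nodes 12; deleted edges (12,1,c); (12,9,c); (12,11,c); added nodes 16, 17, 18, 19, 20, 21, 22; added edges (19,1,c); (19,16,c); (19,18,c); (20,9,c); (20,16,c); (20,17,c); (21,11,c); (21,17,c); (21,18,c); (22,16,c); (22,17,c); (22,18,c); result: nodes: 1:vx, 2:vx, 3:vx, 4:vx, 8:tri, 9:vx, 10:vx, 11:vx, 13:tri, 14:tri, 15:tri, 16:vx, 17:vx, 18:vx, 19:tri, 20:tri, 21:tri, 22:tri edges: (8,1,c); (8,2,c); (8,3,ck); (8,4,c); (13,2,c); (13,9,c); (13,10,c); (14,4,c); (14,10,c); (14,11,c); (15,9,c); (15,10,c); (15,11,c); (19,1,c); (19,16,c); (19,18,c); (20,9,c); (20,16,c); (20,17,c); (21,11,c); (21,17,c); (21,18,c); (22,16,c); (22,17,c); (22,18,c)
final:
nodes: 1:vx, 2:vx, 3:vx, 4:vx, 8:tri, 9:vx, 10:vx, 11:vx, 13:tri, 14:tri, 15:tri, 16:vx, 17:vx, 18:vx, 19:tri, 20:tri, 21:tri, 22:tri
edges: (8,1,c); (8,2,c); (8,3,ck); (8,4,c); (13,2,c); (13,9,c); (13,10,c); (14,4,c); (14,10,c); (14,11,c); (15,9,c); (15,10,c); (15,11,c); (19,1,c); (19,16,c); (19,18,c); (20,9,c); (20,16,c); (20,17,c); (21,11,c); (21,17,c); (21,18,c); (22,16,c); (22,17,c); (22,18,c)


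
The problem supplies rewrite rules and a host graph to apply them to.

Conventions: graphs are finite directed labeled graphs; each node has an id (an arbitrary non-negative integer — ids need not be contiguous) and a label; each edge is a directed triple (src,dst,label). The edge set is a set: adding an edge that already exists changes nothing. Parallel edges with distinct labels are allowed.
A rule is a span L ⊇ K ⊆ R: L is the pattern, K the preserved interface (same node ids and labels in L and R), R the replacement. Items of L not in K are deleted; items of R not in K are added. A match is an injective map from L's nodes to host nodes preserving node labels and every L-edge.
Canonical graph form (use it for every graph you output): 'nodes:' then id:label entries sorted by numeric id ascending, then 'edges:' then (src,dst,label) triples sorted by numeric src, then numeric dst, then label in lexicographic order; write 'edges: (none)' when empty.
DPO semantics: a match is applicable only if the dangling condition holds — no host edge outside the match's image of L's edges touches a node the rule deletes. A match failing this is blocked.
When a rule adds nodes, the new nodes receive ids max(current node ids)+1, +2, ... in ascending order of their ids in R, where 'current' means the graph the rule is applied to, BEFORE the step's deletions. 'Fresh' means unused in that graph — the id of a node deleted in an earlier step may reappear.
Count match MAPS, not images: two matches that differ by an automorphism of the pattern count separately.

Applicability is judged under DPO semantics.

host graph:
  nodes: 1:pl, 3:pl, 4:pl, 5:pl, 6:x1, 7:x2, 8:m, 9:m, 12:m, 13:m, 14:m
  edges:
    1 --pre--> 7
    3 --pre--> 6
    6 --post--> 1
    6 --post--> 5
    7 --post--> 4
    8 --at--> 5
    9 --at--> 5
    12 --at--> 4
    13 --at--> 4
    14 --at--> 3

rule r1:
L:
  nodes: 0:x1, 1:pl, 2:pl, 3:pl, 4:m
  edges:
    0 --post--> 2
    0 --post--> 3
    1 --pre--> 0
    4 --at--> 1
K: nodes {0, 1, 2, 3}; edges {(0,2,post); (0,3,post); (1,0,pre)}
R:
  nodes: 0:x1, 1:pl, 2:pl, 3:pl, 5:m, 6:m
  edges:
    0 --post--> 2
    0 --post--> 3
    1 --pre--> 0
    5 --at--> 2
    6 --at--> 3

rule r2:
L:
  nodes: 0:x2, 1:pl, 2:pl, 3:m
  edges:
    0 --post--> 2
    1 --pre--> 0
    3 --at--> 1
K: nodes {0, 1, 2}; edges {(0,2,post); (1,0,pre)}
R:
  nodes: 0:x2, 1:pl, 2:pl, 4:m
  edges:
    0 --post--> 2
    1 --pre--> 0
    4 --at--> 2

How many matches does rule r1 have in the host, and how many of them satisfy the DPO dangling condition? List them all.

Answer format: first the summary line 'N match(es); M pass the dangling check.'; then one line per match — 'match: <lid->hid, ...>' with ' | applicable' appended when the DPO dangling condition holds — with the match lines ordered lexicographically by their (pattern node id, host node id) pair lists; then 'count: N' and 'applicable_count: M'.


2 match(es); 2 pass the dangling check.
match: 0->6, 1->3, 2->1, 3->5, 4->14 | applicable
match: 0->6, 1->3, 2->5, 3->1, 4->14 | applicable
count: 2
applicable_count: 2


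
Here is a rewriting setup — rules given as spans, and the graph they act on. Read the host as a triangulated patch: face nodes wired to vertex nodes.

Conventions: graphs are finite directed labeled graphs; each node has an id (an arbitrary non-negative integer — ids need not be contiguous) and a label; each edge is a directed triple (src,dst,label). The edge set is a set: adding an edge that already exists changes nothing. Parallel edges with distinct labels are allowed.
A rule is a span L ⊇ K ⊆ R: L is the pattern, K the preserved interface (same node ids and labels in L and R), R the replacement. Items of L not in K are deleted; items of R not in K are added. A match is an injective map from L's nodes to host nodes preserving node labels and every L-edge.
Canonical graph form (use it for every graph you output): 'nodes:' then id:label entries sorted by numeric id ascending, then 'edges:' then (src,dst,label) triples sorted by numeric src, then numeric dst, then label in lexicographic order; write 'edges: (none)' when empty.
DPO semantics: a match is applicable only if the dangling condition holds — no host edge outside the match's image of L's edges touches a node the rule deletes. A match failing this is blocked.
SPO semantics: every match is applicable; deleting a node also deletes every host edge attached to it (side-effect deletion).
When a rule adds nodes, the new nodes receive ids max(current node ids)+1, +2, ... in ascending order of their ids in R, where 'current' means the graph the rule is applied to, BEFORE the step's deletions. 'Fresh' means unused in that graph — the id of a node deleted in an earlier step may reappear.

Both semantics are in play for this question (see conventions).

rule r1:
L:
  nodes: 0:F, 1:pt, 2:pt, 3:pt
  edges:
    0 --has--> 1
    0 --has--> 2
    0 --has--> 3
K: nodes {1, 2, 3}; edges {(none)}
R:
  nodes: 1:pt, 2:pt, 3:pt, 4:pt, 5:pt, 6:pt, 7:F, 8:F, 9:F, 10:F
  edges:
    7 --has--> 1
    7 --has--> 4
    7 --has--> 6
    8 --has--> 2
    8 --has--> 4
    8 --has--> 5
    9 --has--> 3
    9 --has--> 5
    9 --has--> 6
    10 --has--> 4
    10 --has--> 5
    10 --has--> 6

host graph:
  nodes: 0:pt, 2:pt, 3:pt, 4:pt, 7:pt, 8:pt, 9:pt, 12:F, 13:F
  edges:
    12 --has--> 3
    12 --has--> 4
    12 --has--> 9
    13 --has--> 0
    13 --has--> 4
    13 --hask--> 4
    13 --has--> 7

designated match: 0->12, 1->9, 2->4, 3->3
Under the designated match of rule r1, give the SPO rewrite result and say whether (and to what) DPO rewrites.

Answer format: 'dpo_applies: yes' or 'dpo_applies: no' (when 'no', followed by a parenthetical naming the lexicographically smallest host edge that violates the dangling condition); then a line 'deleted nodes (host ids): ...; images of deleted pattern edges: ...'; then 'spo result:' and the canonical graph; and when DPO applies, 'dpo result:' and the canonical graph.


dpo_applies: yes
deleted nodes (host ids): 12; images of deleted pattern edges: (12,3,has); (12,4,has); (12,9,has)
spo result:
nodes: 0:pt, 2:pt, 3:pt, 4:pt, 7:pt, 8:pt, 9:pt, 13:F, 14:pt, 15:pt, 16:pt, 17:F, 18:F, 19:F, 20:F
edges: (13,0,has); (13,4,has); (13,4,hask); (13,7,has); (17,9,has); (17,14,has); (17,16,has); (18,4,has); (18,14,has); (18,15,has); (19,3,has); (19,15,has); (19,16,has); (20,14,has); (20,15,has); (20,16,has)
dpo result:
nodes: 0:pt, 2:pt, 3:pt, 4:pt, 7:pt, 8:pt, 9:pt, 13:F, 14:pt, 15:pt, 16:pt, 17:F, 18:F, 19:F, 20:F
edges: (13,0,has); (13,4,has); (13,4,hask); (13,7,has); (17,9,has); (17,14,has); (17,16,has); (18,4,has); (18,14,has); (18,15,has); (19,3,has); (19,15,has); (19,16,has); (20,14,has); (20,15,has); (20,16,has)


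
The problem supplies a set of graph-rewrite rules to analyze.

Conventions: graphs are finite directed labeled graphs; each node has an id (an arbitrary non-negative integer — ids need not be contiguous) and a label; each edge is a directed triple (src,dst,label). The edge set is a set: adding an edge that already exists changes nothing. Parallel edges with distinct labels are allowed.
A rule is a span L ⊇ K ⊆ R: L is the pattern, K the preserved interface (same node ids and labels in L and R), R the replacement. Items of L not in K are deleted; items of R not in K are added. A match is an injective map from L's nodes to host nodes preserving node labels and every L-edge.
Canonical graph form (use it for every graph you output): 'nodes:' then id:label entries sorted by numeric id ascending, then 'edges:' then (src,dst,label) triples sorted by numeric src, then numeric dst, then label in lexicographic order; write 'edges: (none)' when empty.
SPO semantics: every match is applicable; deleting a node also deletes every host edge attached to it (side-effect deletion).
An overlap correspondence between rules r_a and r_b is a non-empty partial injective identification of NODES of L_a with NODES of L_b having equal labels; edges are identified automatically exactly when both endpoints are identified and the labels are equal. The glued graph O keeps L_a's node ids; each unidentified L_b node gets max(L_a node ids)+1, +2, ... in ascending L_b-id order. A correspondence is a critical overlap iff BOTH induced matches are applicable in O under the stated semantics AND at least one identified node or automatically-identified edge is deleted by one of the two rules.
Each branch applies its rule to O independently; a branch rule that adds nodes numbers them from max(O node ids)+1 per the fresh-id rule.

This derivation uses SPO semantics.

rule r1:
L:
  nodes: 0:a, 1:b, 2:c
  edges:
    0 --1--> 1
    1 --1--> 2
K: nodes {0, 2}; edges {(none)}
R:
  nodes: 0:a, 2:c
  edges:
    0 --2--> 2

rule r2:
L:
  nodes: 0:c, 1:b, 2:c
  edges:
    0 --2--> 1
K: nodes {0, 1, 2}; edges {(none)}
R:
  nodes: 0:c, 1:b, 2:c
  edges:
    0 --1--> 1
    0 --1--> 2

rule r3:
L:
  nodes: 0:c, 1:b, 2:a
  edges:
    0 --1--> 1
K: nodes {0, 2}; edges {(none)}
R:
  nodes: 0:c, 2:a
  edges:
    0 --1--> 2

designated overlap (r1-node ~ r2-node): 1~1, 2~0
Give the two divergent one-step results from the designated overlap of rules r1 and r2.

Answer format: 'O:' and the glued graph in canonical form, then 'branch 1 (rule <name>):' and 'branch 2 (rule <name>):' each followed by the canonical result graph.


O:
nodes: 0:a, 1:b, 2:c, 3:c
edges: (0,1,1); (1,2,1); (2,1,2)
branch 1 (rule r1):
nodes: 0:a, 2:c, 3:c
edges: (0,2,2)
branch 2 (rule r2):
nodes: 0:a, 1:b, 2:c, 3:c
edges: (0,1,1); (1,2,1); (2,1,1); (2,3,1)


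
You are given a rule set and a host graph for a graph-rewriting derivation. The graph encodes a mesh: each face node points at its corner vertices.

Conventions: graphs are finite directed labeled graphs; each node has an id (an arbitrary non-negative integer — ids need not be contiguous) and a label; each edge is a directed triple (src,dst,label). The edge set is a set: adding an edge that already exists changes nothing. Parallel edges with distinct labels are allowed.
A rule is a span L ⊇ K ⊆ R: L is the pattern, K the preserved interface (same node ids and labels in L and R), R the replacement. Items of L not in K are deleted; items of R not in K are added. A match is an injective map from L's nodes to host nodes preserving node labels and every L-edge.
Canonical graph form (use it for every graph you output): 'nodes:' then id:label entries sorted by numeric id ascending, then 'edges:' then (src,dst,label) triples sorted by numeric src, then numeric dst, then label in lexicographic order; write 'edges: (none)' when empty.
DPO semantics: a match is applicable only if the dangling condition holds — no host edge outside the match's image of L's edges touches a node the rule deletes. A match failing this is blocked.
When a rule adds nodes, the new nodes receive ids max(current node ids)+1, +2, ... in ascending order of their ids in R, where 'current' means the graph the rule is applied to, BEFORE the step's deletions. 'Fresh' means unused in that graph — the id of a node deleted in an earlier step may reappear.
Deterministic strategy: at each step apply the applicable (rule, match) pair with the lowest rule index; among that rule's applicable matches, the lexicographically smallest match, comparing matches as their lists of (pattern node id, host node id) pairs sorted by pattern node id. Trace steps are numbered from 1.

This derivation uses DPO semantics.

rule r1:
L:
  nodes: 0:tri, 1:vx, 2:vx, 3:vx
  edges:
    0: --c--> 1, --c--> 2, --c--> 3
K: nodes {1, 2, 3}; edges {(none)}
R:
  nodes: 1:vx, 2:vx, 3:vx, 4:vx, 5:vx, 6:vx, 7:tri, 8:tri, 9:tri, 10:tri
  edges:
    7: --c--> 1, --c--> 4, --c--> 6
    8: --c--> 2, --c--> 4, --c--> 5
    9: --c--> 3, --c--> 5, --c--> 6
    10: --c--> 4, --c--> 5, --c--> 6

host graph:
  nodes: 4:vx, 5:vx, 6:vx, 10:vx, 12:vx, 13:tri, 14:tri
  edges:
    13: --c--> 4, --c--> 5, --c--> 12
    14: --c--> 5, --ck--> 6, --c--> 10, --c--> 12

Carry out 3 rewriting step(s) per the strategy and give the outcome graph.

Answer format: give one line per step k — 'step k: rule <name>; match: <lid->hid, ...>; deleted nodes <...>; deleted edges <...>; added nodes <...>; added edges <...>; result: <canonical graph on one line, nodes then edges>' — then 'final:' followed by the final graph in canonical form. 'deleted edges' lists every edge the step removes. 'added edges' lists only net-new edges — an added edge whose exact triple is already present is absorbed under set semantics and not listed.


step 1: rule r1; match: 0->13, 1->4, 2->5, 3->12; deleted nodes 13; deleted edges (13,4,c); (13,5,c); (13,12,c); added nodes 15, 16, 17, 18, 19, 20, 21; added edges (18,4,c); (18,15,c); (18,17,c); (19,5,c); (19,15,c); (19,16,c); (20,12,c); (20,16,c); (20,17,c); (21,15,c); (21,16,c); (21,17,c); result: nodes: 4:vx, 5:vx, 6:vx, 10:vx, 12:vx, 14:tri, 15:vx, 16:vx, 17:vx, 18:tri, 19:tri, 20:tri, 21:tri edges: (14,5,c); (14,6,ck); (14,10,c); (14,12,c); (18,4,c); (18,15,c); (18,17,c); (19,5,c); (19,15,c); (19,16,c); (20,12,c); (20,16,c); (20,17,c); (21,15,c); (21,16,c); (21,17,c)
step 2: rule r1; match: 0->18, 1->4, 2->15, 3->17; deleted nodes 18; deleted edges (18,4,c); (18,15,c); (18,17,c); added nodes 22, 23, 24, 25, 26, 27, 28; added edges (25,4,c); (25,22,c); (25,24,c); (26,15,c); (26,22,c); (26,23,c); (27,17,c); (27,23,c); (27,24,c); (28,22,c); (28,23,c); (28,24,c); result: nodes: 4:vx, 5:vx, 6:vx, 10:vx, 12:vx, 14:tri, 15:vx, 16:vx, 17:vx, 19:tri, 20:tri, 21:tri, 22:vx, 23:vx, 24:vx, 25:tri, 26:tri, 27:tri, 28:tri edges: (14,5,c); (14,6,ck); (14,10,c); (14,12,c); (19,5,c); (19,15,c); (19,16,c); (20,12,c); (20,16,c); (20,17,c); (21,15,c); (21,16,c); (21,17,c); (25,4,c); (25,22,c); (25,24,c); (26,15,c); (26,22,c); (26,23,c); (27,17,c); (27,23,c); (27,24,c); (28,22,c); (28,23,c); (28,24,c)
step 3: rule r1; match: 0->19, 1->5, 2->15, 3->16; deleted nodes 19; deleted edges (19,5,c); (19,15,c); (19,16,c); added nodes 29, 30, 31, 32, 33, 34, 35; added edges (32,5,c); (32,29,c); (32,31,c); (33,15,c); (33,29,c); (33,30,c); (34,16,c); (34,30,c); (34,31,c); (35,29,c); (35,30,c); (35,31,c); result: nodes: 4:vx, 5:vx, 6:vx, 10:vx, 12:vx, 14:tri, 15:vx, 16:vx, 17:vx, 20:tri, 21:tri, 22:vx, 23:vx, 24:vx, 25:tri, 26:tri, 27:tri, 28:tri, 29:vx, 30:vx, 31:vx, 32:tri, 33:tri, 34:tri, 35:tri edges: (14,5,c); (14,6,ck); (14,10,c); (14,12,c); (20,12,c); (20,16,c); (20,17,c); (21,15,c); (21,16,c); (21,17,c); (25,4,c); (25,22,c); (25,24,c); (26,15,c); (26,22,c); (26,23,c); (27,17,c); (27,23,c); (27,24,c); (28,22,c); (28,23,c); (28,24,c); (32,5,c); (32,29,c); (32,31,c); (33,15,c); (33,29,c); (33,30,c); (34,16,c); (34,30,c); (34,31,c); (35,29,c); (35,30,c); (35,31,c)
final:
nodes: 4:vx, 5:vx, 6:vx, 10:vx, 12:vx, 14:tri, 15:vx, 16:vx, 17:vx, 20:tri, 21:tri, 22:vx, 23:vx, 24:vx, 25:tri, 26:tri, 27:tri, 28:tri, 29:vx, 30:vx, 31:vx, 32:tri, 33:tri, 34:tri, 35:tri
edges: (14,5,c); (14,6,ck); (14,10,c); (14,12,c); (20,12,c); (20,16,c); (20,17,c); (21,15,c); (21,16,c); (21,17,c); (25,4,c); (25,22,c); (25,24,c); (26,15,c); (26,22,c); (26,23,c); (27,17,c); (27,23,c); (27,24,c); (28,22,c); (28,23,c); (28,24,c); (32,5,c); (32,29,c); (32,31,c); (33,15,c); (33,29,c); (33,30,c); (34,16,c); (34,30,c); (34,31,c); (35,29,c); (35,30,c); (35,31,c)


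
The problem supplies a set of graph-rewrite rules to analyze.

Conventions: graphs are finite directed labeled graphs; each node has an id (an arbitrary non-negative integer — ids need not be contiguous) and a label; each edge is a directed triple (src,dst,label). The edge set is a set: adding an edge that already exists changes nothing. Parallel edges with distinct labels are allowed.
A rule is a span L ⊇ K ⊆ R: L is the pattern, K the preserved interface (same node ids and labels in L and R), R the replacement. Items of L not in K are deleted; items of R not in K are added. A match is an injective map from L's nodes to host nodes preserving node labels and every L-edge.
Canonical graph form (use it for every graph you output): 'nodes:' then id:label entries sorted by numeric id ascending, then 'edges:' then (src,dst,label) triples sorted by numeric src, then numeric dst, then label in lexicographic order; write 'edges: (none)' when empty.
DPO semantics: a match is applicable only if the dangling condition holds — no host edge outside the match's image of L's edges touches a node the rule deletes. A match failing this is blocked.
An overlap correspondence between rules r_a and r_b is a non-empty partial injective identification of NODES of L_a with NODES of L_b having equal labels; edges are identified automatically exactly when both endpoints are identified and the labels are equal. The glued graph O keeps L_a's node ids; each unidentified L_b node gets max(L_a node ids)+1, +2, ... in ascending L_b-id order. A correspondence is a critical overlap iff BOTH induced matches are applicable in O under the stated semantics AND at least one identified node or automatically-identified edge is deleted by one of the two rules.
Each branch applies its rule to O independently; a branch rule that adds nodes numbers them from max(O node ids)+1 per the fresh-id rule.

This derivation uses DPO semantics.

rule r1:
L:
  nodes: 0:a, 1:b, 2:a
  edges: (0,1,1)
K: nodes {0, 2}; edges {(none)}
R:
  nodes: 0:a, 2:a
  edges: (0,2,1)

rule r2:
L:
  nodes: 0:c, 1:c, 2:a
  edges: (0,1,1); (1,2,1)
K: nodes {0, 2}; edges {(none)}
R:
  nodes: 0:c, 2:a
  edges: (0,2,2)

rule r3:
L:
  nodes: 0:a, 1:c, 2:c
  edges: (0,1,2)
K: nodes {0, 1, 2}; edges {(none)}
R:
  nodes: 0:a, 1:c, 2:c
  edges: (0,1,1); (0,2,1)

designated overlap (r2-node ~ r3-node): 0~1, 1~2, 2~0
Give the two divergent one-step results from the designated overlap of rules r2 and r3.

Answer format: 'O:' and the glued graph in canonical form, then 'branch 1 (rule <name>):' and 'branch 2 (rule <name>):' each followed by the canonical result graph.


O:
nodes: 0:c, 1:c, 2:a
edges: (0,1,1); (1,2,1); (2,0,2)
branch 1 (rule r2):
nodes: 0:c, 2:a
edges: (0,2,2); (2,0,2)
branch 2 (rule r3):
nodes: 0:c, 1:c, 2:a
edges: (0,1,1); (1,2,1); (2,0,1); (2,1,1)


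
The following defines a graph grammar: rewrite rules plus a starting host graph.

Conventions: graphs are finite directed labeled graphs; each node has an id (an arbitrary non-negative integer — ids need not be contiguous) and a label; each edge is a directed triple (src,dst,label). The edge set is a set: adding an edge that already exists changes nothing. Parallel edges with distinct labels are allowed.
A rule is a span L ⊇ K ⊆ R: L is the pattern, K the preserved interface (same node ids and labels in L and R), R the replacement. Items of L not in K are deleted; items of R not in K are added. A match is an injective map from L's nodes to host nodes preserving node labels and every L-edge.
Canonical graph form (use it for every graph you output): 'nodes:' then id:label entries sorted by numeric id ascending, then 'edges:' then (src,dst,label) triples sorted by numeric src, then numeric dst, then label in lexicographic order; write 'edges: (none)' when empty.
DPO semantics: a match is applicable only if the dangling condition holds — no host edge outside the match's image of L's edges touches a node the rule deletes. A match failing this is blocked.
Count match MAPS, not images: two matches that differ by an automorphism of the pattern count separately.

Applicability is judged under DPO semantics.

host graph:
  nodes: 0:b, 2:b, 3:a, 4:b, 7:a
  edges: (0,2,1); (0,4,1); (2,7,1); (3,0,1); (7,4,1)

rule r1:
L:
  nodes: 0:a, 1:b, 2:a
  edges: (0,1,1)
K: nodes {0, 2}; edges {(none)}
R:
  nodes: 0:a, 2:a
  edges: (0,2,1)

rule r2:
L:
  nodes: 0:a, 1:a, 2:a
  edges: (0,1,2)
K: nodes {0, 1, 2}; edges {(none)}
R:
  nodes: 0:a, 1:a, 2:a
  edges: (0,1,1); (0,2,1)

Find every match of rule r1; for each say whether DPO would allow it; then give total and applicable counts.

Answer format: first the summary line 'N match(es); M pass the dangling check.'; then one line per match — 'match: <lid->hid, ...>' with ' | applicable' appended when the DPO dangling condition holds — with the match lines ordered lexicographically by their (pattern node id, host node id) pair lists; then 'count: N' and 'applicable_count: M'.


2 match(es); 0 pass the dangling check.
match: 0->3, 1->0, 2->7
match: 0->7, 1->4, 2->3
count: 2
applicable_count: 0


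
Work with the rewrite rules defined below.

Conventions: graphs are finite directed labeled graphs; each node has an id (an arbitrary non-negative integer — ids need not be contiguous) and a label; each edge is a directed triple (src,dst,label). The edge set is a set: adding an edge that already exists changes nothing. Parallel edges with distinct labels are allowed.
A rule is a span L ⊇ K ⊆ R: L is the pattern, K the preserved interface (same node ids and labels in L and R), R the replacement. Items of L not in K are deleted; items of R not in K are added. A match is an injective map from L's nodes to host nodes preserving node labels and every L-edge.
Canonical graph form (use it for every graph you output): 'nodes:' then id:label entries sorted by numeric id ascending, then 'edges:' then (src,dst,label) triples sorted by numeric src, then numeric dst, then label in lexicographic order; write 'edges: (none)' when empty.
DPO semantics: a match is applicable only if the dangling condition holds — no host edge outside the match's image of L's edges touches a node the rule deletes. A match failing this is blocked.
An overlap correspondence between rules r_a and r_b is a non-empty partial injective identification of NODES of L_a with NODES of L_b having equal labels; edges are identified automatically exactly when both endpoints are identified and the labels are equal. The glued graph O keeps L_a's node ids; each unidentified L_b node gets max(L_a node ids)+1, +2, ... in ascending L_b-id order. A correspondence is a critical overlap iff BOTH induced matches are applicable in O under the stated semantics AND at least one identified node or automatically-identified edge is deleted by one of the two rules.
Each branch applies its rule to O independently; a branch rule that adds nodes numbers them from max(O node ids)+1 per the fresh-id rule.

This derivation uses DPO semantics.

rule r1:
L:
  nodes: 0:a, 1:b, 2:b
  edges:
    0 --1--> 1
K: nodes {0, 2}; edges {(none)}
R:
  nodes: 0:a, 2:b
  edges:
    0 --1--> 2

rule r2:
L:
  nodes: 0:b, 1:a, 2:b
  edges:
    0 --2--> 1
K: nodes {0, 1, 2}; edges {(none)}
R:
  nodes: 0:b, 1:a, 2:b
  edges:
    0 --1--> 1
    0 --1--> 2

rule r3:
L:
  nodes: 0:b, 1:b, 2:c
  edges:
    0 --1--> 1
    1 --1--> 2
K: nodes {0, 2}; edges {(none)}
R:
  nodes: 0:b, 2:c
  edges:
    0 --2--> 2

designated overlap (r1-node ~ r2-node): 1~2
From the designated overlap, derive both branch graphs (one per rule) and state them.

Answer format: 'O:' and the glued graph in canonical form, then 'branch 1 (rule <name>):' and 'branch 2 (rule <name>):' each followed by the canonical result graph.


O:
nodes: 0:a, 1:b, 2:b, 3:b, 4:a
edges: (0,1,1); (3,4,2)
branch 1 (rule r1):
nodes: 0:a, 2:b, 3:b, 4:a
edges: (0,2,1); (3,4,2)
branch 2 (rule r2):
nodes: 0:a, 1:b, 2:b, 3:b, 4:a
edges: (0,1,1); (3,1,1); (3,4,1)


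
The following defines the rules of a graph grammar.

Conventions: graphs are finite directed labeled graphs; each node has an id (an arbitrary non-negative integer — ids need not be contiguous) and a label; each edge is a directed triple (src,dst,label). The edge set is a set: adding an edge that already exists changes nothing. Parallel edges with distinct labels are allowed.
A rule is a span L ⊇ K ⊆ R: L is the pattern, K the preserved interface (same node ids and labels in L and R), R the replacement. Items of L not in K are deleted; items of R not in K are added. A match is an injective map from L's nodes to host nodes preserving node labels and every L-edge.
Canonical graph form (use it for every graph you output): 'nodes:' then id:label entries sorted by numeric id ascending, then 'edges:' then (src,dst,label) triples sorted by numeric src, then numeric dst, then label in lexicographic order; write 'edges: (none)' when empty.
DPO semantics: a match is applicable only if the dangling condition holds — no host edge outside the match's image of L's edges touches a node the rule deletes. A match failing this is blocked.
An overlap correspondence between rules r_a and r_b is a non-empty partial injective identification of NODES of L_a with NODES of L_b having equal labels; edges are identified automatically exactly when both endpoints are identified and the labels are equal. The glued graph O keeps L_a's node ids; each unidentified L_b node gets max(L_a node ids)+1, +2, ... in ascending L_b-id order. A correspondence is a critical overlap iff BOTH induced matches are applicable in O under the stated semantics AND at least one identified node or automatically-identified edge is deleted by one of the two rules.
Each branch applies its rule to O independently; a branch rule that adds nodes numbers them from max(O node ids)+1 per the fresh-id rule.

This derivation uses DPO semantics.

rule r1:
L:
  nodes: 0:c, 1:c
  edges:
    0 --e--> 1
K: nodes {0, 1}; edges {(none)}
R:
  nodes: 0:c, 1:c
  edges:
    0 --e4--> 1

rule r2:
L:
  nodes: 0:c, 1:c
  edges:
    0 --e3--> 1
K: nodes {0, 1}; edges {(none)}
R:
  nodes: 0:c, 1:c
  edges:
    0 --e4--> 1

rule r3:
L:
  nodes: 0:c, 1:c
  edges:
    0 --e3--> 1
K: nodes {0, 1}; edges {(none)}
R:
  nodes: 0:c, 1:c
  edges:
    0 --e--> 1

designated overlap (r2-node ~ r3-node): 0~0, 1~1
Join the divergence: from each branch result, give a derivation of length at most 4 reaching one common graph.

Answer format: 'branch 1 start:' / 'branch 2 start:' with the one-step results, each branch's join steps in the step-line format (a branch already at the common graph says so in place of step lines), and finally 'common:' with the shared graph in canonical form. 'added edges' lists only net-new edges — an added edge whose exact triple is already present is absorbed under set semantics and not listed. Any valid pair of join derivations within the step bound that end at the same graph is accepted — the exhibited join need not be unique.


branch 1 start:
nodes: 0:c, 1:c
edges: (0,1,e4)
branch 2 start:
nodes: 0:c, 1:c
edges: (0,1,e)
branch 1: already at the common graph (0 steps)
branch 2 step 1: rule r1; match: 0->0, 1->1; deleted nodes (none); deleted edges (0,1,e); added nodes (none); added edges (0,1,e4); result: nodes: 0:c, 1:c edges: (0,1,e4)
common:
nodes: 0:c, 1:c
edges: (0,1,e4)


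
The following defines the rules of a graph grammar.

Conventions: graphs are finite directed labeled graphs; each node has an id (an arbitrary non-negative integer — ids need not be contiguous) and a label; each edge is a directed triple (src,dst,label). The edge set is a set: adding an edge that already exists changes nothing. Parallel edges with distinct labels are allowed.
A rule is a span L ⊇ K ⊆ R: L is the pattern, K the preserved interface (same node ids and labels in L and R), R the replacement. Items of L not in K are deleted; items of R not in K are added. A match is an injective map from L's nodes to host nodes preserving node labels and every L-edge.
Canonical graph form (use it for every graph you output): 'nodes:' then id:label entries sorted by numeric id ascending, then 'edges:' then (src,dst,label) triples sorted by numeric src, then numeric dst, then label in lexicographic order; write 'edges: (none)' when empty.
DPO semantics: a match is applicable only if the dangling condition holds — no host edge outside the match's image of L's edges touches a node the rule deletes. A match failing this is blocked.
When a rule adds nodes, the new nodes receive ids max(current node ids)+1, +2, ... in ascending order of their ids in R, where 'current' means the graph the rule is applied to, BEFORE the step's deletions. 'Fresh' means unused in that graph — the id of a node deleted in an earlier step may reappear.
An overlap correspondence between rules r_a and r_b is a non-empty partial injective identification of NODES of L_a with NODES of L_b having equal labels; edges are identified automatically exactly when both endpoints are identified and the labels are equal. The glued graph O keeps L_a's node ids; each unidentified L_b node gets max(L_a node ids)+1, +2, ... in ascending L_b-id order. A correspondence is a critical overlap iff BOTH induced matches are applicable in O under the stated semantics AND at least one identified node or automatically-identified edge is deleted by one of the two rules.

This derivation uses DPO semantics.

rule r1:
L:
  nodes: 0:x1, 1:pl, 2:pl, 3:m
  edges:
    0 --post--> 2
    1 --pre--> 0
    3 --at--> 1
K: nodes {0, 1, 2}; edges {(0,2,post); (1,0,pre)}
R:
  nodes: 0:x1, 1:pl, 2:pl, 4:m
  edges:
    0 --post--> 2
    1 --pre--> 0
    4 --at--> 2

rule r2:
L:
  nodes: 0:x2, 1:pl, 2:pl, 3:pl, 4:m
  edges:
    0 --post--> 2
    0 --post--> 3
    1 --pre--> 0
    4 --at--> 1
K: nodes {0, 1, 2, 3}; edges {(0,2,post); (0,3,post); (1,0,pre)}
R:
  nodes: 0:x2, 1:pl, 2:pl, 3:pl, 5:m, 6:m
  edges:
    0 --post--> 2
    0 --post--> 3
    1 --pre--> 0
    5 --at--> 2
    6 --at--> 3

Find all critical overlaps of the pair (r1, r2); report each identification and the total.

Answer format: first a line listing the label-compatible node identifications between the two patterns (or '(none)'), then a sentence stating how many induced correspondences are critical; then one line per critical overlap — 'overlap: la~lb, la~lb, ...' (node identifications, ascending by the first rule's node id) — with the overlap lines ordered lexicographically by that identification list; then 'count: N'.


label-compatible node identifications between L(r1) and L(r2): 1~1, 1~2, 1~3, 2~1, 2~2, 2~3, 3~4
3 of the induced correspondences are critical overlaps of r1 and r2.
overlap: 1~1, 2~2, 3~4
overlap: 1~1, 2~3, 3~4
overlap: 1~1, 3~4
count: 3
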